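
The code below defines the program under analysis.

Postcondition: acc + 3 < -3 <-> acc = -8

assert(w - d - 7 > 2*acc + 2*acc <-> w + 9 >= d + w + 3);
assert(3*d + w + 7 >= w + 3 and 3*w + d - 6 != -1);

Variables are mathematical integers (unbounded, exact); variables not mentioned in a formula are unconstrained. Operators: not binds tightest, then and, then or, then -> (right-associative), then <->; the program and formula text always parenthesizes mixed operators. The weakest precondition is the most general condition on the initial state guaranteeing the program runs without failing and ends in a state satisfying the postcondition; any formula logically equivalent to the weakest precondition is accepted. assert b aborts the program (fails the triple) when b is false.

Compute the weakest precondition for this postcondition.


Working backward. After the program, the postcondition acc + 3 < -3 <-> acc = -8 must hold; in canonical form it is acc < -6 <-> acc = -8.
Before assert 3*d + w + 7 >= w + 3 and 3*w + d - 6 != -1: 3*d >= -4 and d + 3*w != 5 and (acc < -6 <-> acc = -8)
Before assert w - d - 7 > 2*acc + 2*acc <-> w + 9 >= d + w + 3: (w > 4*acc + d + 7 <-> d <= 6) and 3*d >= -4 and d + 3*w != 5 and (acc < -6 <-> acc = -8)
Answer: WP = (w > 4*acc + d + 7 <-> d <= 6) and 3*d >= -4 and d + 3*w != 5 and (acc < -6 <-> acc = -8)


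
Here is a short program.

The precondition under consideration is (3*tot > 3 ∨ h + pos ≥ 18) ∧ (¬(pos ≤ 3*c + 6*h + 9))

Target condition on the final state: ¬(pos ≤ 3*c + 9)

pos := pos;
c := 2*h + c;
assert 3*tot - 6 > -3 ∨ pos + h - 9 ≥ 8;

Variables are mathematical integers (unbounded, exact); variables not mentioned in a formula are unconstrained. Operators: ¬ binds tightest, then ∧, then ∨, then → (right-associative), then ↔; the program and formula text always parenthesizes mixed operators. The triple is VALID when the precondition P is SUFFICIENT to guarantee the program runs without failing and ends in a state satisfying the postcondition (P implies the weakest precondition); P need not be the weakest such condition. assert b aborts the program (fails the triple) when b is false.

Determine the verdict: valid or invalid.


Working backward. After the program, ¬(pos ≤ 3*c + 9) must hold.
Before assert 3*tot - 6 > -3 ∨ pos + h - 9 ≥ 8: (3*tot > 3 ∨ h + pos ≥ 17) ∧ (¬(pos ≤ 3*c + 9))
Before c := 2*h + c: (3*tot > 3 ∨ h + pos ≥ 17) ∧ (¬(pos ≤ 3*c + 6*h + 9))
Before pos := pos: (3*tot > 3 ∨ h + pos ≥ 17) ∧ (¬(pos ≤ 3*c + 6*h + 9))
The weakest precondition is (3*tot > 3 ∨ h + pos ≥ 17) ∧ (¬(pos ≤ 3*c + 6*h + 9)).
Check whether (3*tot > 3 ∨ h + pos ≥ 18) ∧ (¬(pos ≤ 3*c + 6*h + 9)) implies it.
Every state satisfying the precondition satisfies the weakest precondition: the implication holds.
Answer: valid


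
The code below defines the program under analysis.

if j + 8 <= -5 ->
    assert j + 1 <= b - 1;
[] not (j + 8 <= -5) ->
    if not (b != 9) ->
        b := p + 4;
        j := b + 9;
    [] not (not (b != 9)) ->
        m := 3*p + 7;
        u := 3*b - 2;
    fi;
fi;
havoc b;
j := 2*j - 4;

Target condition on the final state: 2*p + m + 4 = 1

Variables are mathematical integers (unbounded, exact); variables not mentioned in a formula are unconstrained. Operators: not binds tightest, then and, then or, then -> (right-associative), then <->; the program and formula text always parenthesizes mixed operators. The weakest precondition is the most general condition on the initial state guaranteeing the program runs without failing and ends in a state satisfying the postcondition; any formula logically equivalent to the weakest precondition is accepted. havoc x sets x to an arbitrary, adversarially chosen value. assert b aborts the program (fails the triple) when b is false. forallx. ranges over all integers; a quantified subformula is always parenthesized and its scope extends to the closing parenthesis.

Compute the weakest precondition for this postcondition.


Working backward. After the program, the postcondition 2*p + m + 4 = 1 must hold; in canonical form it is m + 2*p = -3.
Before j := 2*j - 4: m + 2*p = -3
Before havoc b: m + 2*p = -3
Then branch requires j <= b - 2 and m + 2*p = -3; else branch requires ((not (b != 9)) -> m + 2*p = -3) and (b != 9 -> 5*p = -10).
Before the if: (j <= -13 -> (j <= b - 2 and m + 2*p = -3)) and ((not (j <= -13)) -> (((not (b != 9)) -> m + 2*p = -3) and (b != 9 -> 5*p = -10)))
Answer: WP = (j <= -13 -> (j <= b - 2 and m + 2*p = -3)) and ((not (j <= -13)) -> (((not (b != 9)) -> m + 2*p = -3) and (b != 9 -> 5*p = -10)))


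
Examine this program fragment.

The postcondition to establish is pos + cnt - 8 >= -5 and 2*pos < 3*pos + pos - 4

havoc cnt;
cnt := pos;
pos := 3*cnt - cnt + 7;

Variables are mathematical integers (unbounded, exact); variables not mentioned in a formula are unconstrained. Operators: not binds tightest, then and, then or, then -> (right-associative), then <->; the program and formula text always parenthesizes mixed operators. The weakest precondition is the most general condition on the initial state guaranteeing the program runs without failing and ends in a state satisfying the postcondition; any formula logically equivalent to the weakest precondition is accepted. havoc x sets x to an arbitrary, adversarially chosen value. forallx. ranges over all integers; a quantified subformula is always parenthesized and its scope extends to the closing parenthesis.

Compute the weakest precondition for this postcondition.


Working backward. After the program, the postcondition pos + cnt - 8 >= -5 and 2*pos < 3*pos + pos - 4 must hold; in canonical form it is cnt + pos >= 3 and 2*pos > 4.
Before pos := 3*cnt - cnt + 7: 3*cnt >= -4 and 4*cnt > -10
Before cnt := pos: 3*pos >= -4 and 4*pos > -10
Before havoc cnt: 3*pos >= -4 and 4*pos > -10
Answer: WP = 3*pos >= -4 and 4*pos > -10


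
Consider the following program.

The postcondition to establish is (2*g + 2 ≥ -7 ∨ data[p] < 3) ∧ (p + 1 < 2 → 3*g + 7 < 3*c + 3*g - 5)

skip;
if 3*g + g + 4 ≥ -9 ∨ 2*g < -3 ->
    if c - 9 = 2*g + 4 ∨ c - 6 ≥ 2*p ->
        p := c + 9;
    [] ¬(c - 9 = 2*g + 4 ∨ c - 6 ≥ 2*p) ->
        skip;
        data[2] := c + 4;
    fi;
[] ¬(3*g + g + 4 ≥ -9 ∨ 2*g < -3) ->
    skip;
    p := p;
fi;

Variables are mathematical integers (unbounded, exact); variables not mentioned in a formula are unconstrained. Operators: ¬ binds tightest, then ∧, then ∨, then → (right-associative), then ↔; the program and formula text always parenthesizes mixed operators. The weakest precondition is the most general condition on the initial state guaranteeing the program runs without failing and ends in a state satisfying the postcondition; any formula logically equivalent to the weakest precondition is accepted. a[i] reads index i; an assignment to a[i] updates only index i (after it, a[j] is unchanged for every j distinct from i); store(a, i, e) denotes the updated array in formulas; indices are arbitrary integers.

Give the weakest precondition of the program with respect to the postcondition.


Working backward. After the program, the postcondition (2*g + 2 ≥ -7 ∨ data[p] < 3) ∧ (p + 1 < 2 → 3*g + 7 < 3*c + 3*g - 5) must hold; in canonical form it is (2*g ≥ -9 ∨ data[p] < 3) ∧ (p < 1 → 3*c > 12).
Then branch requires ((c = 2*g + 13 ∨ c ≥ 2*p + 6) → ((2*g ≥ -9 ∨ data[c + 9] < 3) ∧ (c < -8 → 3*c > 12))) ∧ ((¬(c = 2*g + 13 ∨ c ≥ 2*p + 6)) → ((2*g ≥ -9 ∨ store(data, 2, c + 4)[p] < 3) ∧ (p < 1 → 3*c > 12))); else branch requires (2*g ≥ -9 ∨ data[p] < 3) ∧ (p < 1 → 3*c > 12).
Before the if: ((4*g ≥ -13 ∨ 2*g < -3) → (((c = 2*g + 13 ∨ c ≥ 2*p + 6) → ((2*g ≥ -9 ∨ data[c + 9] < 3) ∧ (c < -8 → 3*c > 12))) ∧ ((¬(c = 2*g + 13 ∨ c ≥ 2*p + 6)) → ((2*g ≥ -9 ∨ store(data, 2, c + 4)[p] < 3) ∧ (p < 1 → 3*c > 12))))) ∧ ((¬(4*g ≥ -13 ∨ 2*g < -3)) → ((2*g ≥ -9 ∨ data[p] < 3) ∧ (p < 1 → 3*c > 12)))
Before skip: ((4*g ≥ -13 ∨ 2*g < -3) → (((c = 2*g + 13 ∨ c ≥ 2*p + 6) → ((2*g ≥ -9 ∨ data[c + 9] < 3) ∧ (c < -8 → 3*c > 12))) ∧ ((¬(c = 2*g + 13 ∨ c ≥ 2*p + 6)) → ((2*g ≥ -9 ∨ store(data, 2, c + 4)[p] < 3) ∧ (p < 1 → 3*c > 12))))) ∧ ((¬(4*g ≥ -13 ∨ 2*g < -3)) → ((2*g ≥ -9 ∨ data[p] < 3) ∧ (p < 1 → 3*c > 12)))
Answer: WP = ((4*g ≥ -13 ∨ 2*g < -3) → (((c = 2*g + 13 ∨ c ≥ 2*p + 6) → ((2*g ≥ -9 ∨ data[c + 9] < 3) ∧ (c < -8 → 3*c > 12))) ∧ ((¬(c = 2*g + 13 ∨ c ≥ 2*p + 6)) → ((2*g ≥ -9 ∨ store(data, 2, c + 4)[p] < 3) ∧ (p < 1 → 3*c > 12))))) ∧ ((¬(4*g ≥ -13 ∨ 2*g < -3)) → ((2*g ≥ -9 ∨ data[p] < 3) ∧ (p < 1 → 3*c > 12)))


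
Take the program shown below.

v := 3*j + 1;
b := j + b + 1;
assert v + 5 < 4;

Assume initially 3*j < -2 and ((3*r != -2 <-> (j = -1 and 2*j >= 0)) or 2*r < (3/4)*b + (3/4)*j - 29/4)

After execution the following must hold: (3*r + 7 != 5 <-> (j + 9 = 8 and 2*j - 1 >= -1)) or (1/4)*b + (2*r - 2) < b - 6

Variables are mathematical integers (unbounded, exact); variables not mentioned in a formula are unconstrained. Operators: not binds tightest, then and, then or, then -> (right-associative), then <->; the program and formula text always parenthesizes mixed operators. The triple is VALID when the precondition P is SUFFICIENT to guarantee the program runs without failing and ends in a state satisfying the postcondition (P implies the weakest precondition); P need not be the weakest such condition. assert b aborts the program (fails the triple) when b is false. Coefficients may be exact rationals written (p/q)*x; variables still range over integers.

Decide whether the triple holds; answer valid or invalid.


Working backward. After the program, the postcondition (3*r + 7 != 5 <-> (j + 9 = 8 and 2*j - 1 >= -1)) or (1/4)*b + (2*r - 2) < b - 6 must hold; in canonical form it is (3*r != -2 <-> (j = -1 and 2*j >= 0)) or 2*r < (3/4)*b - 4.
Before assert v + 5 < 4: v < -1 and ((3*r != -2 <-> (j = -1 and 2*j >= 0)) or 2*r < (3/4)*b - 4)
Before b := j + b + 1: v < -1 and ((3*r != -2 <-> (j = -1 and 2*j >= 0)) or 2*r < (3/4)*b + (3/4)*j - 13/4)
Before v := 3*j + 1: 3*j < -2 and ((3*r != -2 <-> (j = -1 and 2*j >= 0)) or 2*r < (3/4)*b + (3/4)*j - 13/4)
The weakest precondition is 3*j < -2 and ((3*r != -2 <-> (j = -1 and 2*j >= 0)) or 2*r < (3/4)*b + (3/4)*j - 13/4).
Check whether 3*j < -2 and ((3*r != -2 <-> (j = -1 and 2*j >= 0)) or 2*r < (3/4)*b + (3/4)*j - 29/4) implies it.
Every state satisfying the precondition satisfies the weakest precondition: the implication holds.
Answer: valid


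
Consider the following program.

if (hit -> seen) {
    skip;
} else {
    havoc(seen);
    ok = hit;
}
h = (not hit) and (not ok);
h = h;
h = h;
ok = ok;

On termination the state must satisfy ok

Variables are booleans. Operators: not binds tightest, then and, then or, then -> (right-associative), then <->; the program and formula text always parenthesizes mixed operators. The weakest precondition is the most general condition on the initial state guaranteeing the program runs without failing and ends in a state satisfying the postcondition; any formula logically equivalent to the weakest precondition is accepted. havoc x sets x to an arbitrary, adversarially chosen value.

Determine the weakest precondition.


Working backward. After the program, ok must hold.
Before ok := ok: ok
Before h := h: ok
Before h := h: ok
Before h := (not hit) and (not ok): ok
Then branch requires ok; else branch requires hit.
Before the if: ((hit -> seen) -> ok) and ((not (hit -> seen)) -> hit)
Answer: WP = ((hit -> seen) -> ok) and ((not (hit -> seen)) -> hit)


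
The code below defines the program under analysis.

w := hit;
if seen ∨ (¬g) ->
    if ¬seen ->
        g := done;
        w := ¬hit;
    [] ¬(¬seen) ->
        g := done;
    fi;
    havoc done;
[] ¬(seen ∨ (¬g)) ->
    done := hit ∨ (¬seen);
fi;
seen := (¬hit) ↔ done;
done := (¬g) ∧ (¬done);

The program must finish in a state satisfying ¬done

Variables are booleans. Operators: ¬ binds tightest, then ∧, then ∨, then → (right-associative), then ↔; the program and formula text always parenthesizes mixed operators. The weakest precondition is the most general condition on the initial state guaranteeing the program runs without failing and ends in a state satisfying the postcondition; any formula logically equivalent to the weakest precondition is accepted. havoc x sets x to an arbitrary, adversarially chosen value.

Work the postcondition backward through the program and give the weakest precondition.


Working backward. After the program, ¬done must hold.
Before done := (¬g) ∧ (¬done): ¬((¬g) ∧ (¬done))
Before seen := (¬hit) ↔ done: ¬((¬g) ∧ (¬done))
Then branch requires ((¬seen) → done) ∧ (seen → done); else branch requires ¬((¬g) ∧ (¬(hit ∨ (¬seen)))).
Before the if: ((seen ∨ (¬g)) → (((¬seen) → done) ∧ (seen → done))) ∧ ((¬(seen ∨ (¬g))) → (¬((¬g) ∧ (¬(hit ∨ (¬seen))))))
Before w := hit: ((seen ∨ (¬g)) → (((¬seen) → done) ∧ (seen → done))) ∧ ((¬(seen ∨ (¬g))) → (¬((¬g) ∧ (¬(hit ∨ (¬seen))))))
Answer: WP = ((seen ∨ (¬g)) → (((¬seen) → done) ∧ (seen → done))) ∧ ((¬(seen ∨ (¬g))) → (¬((¬g) ∧ (¬(hit ∨ (¬seen))))))


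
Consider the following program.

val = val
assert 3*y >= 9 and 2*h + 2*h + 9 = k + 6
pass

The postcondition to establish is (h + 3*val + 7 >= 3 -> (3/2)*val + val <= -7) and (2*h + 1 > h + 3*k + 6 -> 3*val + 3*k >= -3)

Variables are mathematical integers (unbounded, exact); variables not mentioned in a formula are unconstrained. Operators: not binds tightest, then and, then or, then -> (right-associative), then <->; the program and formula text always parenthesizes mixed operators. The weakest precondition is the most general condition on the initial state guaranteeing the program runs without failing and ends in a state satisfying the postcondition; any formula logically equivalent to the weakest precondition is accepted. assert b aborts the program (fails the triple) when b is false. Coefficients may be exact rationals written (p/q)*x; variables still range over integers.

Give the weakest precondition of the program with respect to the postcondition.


Working backward. After the program, the postcondition (h + 3*val + 7 >= 3 -> (3/2)*val + val <= -7) and (2*h + 1 > h + 3*k + 6 -> 3*val + 3*k >= -3) must hold; in canonical form it is (h + 3*val >= -4 -> (5/2)*val <= -7) and (h > 3*k + 5 -> 3*k + 3*val >= -3).
Before skip: (h + 3*val >= -4 -> (5/2)*val <= -7) and (h > 3*k + 5 -> 3*k + 3*val >= -3)
Before assert 3*y >= 9 and 2*h + 2*h + 9 = k + 6: 3*y >= 9 and 4*h = k - 3 and (h + 3*val >= -4 -> (5/2)*val <= -7) and (h > 3*k + 5 -> 3*k + 3*val >= -3)
Before val := val: 3*y >= 9 and 4*h = k - 3 and (h + 3*val >= -4 -> (5/2)*val <= -7) and (h > 3*k + 5 -> 3*k + 3*val >= -3)
Answer: WP = 3*y >= 9 and 4*h = k - 3 and (h + 3*val >= -4 -> (5/2)*val <= -7) and (h > 3*k + 5 -> 3*k + 3*val >= -3)


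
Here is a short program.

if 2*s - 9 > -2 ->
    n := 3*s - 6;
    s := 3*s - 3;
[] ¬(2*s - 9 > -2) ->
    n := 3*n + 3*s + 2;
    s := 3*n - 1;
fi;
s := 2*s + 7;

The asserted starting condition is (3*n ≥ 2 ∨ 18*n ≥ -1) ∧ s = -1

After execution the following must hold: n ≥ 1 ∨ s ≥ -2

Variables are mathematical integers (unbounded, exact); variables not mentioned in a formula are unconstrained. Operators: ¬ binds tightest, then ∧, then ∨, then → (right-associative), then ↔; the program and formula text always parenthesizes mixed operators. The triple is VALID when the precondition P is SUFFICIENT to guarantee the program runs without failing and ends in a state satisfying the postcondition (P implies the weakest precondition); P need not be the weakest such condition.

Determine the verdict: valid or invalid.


Working backward. After the program, n ≥ 1 ∨ s ≥ -2 must hold.
Before s := 2*s + 7: n ≥ 1 ∨ 2*s ≥ -9
Then branch requires 3*s ≥ 7 ∨ 6*s ≥ -3; else branch requires 3*n + 3*s ≥ -1 ∨ 18*n + 18*s ≥ -19.
Before the if: (2*s > 7 → (3*s ≥ 7 ∨ 6*s ≥ -3)) ∧ ((¬(2*s > 7)) → (3*n + 3*s ≥ -1 ∨ 18*n + 18*s ≥ -19))
The weakest precondition is (2*s > 7 → (3*s ≥ 7 ∨ 6*s ≥ -3)) ∧ ((¬(2*s > 7)) → (3*n + 3*s ≥ -1 ∨ 18*n + 18*s ≥ -19)).
Check whether (3*n ≥ 2 ∨ 18*n ≥ -1) ∧ s = -1 implies it.
Every state satisfying the precondition satisfies the weakest precondition: the implication holds.
Answer: valid


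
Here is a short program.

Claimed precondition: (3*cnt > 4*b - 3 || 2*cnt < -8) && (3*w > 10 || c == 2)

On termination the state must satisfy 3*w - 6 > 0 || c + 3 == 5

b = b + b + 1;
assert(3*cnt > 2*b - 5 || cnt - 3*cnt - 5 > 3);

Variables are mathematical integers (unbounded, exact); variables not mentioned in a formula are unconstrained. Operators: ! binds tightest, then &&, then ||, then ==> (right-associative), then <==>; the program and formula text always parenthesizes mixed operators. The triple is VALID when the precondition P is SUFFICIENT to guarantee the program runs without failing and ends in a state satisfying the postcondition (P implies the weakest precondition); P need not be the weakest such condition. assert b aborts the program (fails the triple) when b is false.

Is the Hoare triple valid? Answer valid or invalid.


Working backward. After the program, the postcondition 3*w - 6 > 0 || c + 3 == 5 must hold; in canonical form it is 3*w > 6 || c == 2.
Before assert 3*cnt > 2*b - 5 || cnt - 3*cnt - 5 > 3: (3*cnt > 2*b - 5 || 2*cnt < -8) && (3*w > 6 || c == 2)
Before b := b + b + 1: (3*cnt > 4*b - 3 || 2*cnt < -8) && (3*w > 6 || c == 2)
The weakest precondition is (3*cnt > 4*b - 3 || 2*cnt < -8) && (3*w > 6 || c == 2).
Check whether (3*cnt > 4*b - 3 || 2*cnt < -8) && (3*w > 10 || c == 2) implies it.
Every state satisfying the precondition satisfies the weakest precondition: the implication holds.
Answer: valid


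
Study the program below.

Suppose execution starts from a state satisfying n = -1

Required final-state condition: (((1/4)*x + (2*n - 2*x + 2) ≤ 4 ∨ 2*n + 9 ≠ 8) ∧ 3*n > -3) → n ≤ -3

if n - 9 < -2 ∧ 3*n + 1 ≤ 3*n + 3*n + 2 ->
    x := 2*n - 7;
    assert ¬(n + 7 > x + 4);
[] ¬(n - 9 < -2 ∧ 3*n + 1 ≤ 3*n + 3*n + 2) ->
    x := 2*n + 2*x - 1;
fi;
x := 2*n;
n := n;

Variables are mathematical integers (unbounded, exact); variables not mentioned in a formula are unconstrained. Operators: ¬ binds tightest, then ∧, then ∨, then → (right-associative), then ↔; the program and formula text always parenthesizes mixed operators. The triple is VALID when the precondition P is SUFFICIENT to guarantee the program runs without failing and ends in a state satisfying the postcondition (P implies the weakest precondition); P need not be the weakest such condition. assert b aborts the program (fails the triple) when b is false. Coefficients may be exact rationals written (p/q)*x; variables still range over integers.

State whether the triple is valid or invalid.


Working backward. After the program, the postcondition (((1/4)*x + (2*n - 2*x + 2) ≤ 4 ∨ 2*n + 9 ≠ 8) ∧ 3*n > -3) → n ≤ -3 must hold; in canonical form it is ((2*n ≤ (7/4)*x + 2 ∨ 2*n ≠ -1) ∧ 3*n > -3) → n ≤ -3.
Before n := n: ((2*n ≤ (7/4)*x + 2 ∨ 2*n ≠ -1) ∧ 3*n > -3) → n ≤ -3
Before x := 2*n: (((3/2)*n ≥ -2 ∨ 2*n ≠ -1) ∧ 3*n > -3) → n ≤ -3
Then branch requires (¬(n < 10)) ∧ ((((3/2)*n ≥ -2 ∨ 2*n ≠ -1) ∧ 3*n > -3) → n ≤ -3); else branch requires (((3/2)*n ≥ -2 ∨ 2*n ≠ -1) ∧ 3*n > -3) → n ≤ -3.
Before the if: ((n < 7 ∧ 3*n ≥ -1) → ((¬(n < 10)) ∧ ((((3/2)*n ≥ -2 ∨ 2*n ≠ -1) ∧ 3*n > -3) → n ≤ -3))) ∧ ((¬(n < 7 ∧ 3*n ≥ -1)) → ((((3/2)*n ≥ -2 ∨ 2*n ≠ -1) ∧ 3*n > -3) → n ≤ -3))
The weakest precondition is ((n < 7 ∧ 3*n ≥ -1) → ((¬(n < 10)) ∧ ((((3/2)*n ≥ -2 ∨ 2*n ≠ -1) ∧ 3*n > -3) → n ≤ -3))) ∧ ((¬(n < 7 ∧ 3*n ≥ -1)) → ((((3/2)*n ≥ -2 ∨ 2*n ≠ -1) ∧ 3*n > -3) → n ≤ -3)).
Check whether n = -1 implies it.
Every state satisfying the precondition satisfies the weakest precondition: the implication holds.
Answer: valid


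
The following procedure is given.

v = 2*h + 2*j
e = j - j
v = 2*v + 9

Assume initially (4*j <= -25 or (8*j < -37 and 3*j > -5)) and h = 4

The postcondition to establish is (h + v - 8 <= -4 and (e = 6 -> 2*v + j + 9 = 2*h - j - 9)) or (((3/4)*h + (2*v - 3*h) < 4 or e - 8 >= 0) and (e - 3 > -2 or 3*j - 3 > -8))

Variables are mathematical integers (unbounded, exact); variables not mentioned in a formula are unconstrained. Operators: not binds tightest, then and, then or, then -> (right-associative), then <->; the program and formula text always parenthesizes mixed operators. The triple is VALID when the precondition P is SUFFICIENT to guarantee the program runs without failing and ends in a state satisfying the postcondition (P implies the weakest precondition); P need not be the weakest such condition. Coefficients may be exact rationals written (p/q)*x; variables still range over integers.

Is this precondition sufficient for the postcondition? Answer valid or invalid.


Working backward. After the program, the postcondition (h + v - 8 <= -4 and (e = 6 -> 2*v + j + 9 = 2*h - j - 9)) or (((3/4)*h + (2*v - 3*h) < 4 or e - 8 >= 0) and (e - 3 > -2 or 3*j - 3 > -8)) must hold; in canonical form it is (h + v <= 4 and (e = 6 -> 2*j + 2*v = 2*h - 18)) or ((2*v < (9/4)*h + 4 or e >= 8) and (e > 1 or 3*j > -5)).
Before v := 2*v + 9: (h + 2*v <= -5 and (e = 6 -> 2*j + 4*v = 2*h - 36)) or ((4*v < (9/4)*h - 14 or e >= 8) and (e > 1 or 3*j > -5))
Before e := j - j: h + 2*v <= -5 or (4*v < (9/4)*h - 14 and 3*j > -5)
Before v := 2*h + 2*j: 5*h + 4*j <= -5 or ((23/4)*h + 8*j < -14 and 3*j > -5)
The weakest precondition is 5*h + 4*j <= -5 or ((23/4)*h + 8*j < -14 and 3*j > -5).
Check whether (4*j <= -25 or (8*j < -37 and 3*j > -5)) and h = 4 implies it.
Every state satisfying the precondition satisfies the weakest precondition: the implication holds.
Answer: valid


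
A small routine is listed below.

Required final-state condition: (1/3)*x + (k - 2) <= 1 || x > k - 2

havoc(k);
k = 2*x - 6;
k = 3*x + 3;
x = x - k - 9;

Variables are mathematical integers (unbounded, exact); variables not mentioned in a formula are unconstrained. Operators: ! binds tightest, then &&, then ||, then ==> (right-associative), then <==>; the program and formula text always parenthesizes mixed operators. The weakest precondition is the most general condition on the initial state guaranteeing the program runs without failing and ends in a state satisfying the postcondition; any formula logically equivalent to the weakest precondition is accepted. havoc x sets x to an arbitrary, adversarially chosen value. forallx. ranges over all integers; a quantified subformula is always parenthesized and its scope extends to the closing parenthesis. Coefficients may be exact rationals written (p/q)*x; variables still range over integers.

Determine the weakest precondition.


Working backward. After the program, the postcondition (1/3)*x + (k - 2) <= 1 || x > k - 2 must hold; in canonical form it is k + (1/3)*x <= 3 || x > k - 2.
Before x := x - k - 9: (2/3)*k + (1/3)*x <= 6 || x > 2*k + 7
Before k := 3*x + 3: (7/3)*x <= 4 || 5*x < -13
Before k := 2*x - 6: (7/3)*x <= 4 || 5*x < -13
Before havoc k: (7/3)*x <= 4 || 5*x < -13
Answer: WP = (7/3)*x <= 4 || 5*x < -13


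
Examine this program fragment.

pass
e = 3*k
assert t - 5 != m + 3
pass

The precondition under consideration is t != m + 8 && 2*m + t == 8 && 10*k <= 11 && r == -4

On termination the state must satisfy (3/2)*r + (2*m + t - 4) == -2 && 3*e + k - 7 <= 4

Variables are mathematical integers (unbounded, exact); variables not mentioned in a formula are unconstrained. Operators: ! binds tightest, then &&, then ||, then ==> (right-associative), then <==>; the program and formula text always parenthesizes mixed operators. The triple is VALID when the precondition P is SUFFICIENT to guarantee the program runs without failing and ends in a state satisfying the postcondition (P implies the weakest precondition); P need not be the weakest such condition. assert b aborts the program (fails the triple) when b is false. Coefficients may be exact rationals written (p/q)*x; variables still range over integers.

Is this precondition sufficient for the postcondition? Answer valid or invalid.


Working backward. After the program, the postcondition (3/2)*r + (2*m + t - 4) == -2 && 3*e + k - 7 <= 4 must hold; in canonical form it is 2*m + (3/2)*r + t == 2 && 3*e + k <= 11.
Before skip: 2*m + (3/2)*r + t == 2 && 3*e + k <= 11
Before assert t - 5 != m + 3: t != m + 8 && 2*m + (3/2)*r + t == 2 && 3*e + k <= 11
Before e := 3*k: t != m + 8 && 2*m + (3/2)*r + t == 2 && 10*k <= 11
Before skip: t != m + 8 && 2*m + (3/2)*r + t == 2 && 10*k <= 11
The weakest precondition is t != m + 8 && 2*m + (3/2)*r + t == 2 && 10*k <= 11.
Check whether t != m + 8 && 2*m + t == 8 && 10*k <= 11 && r == -4 implies it.
Every state satisfying the precondition satisfies the weakest precondition: the implication holds.
Answer: valid


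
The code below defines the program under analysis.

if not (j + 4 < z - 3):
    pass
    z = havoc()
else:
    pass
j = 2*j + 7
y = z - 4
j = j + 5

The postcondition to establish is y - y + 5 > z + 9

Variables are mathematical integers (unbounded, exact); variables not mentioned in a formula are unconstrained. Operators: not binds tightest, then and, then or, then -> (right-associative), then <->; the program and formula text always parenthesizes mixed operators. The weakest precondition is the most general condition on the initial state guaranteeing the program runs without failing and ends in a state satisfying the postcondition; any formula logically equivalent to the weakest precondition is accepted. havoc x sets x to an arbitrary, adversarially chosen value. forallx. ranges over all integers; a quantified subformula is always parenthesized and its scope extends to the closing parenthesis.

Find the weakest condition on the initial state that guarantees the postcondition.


Working backward. After the program, the postcondition y - y + 5 > z + 9 must hold; in canonical form it is z < -4.
Before j := j + 5: z < -4
Before y := z - 4: z < -4
Before j := 2*j + 7: z < -4
Then branch requires forall z_1. z_1 < -4; else branch requires z < -4.
Before the if: ((not (j < z - 7)) -> (forall z_1. z_1 < -4)) and (j < z - 7 -> z < -4)
Answer: WP = ((not (j < z - 7)) -> (forall z_1. z_1 < -4)) and (j < z - 7 -> z < -4)


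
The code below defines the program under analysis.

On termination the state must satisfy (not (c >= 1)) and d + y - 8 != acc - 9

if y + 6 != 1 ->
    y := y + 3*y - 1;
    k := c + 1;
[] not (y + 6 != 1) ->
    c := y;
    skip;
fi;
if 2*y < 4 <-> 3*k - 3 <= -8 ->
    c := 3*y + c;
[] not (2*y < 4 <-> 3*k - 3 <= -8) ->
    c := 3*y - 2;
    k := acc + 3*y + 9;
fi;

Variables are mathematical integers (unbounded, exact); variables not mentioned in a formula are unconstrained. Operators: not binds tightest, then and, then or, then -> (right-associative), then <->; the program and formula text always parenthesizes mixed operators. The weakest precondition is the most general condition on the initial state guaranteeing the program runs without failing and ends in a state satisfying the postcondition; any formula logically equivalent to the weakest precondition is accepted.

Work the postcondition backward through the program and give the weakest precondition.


Working backward. After the program, the postcondition (not (c >= 1)) and d + y - 8 != acc - 9 must hold; in canonical form it is (not (c >= 1)) and d + y != acc - 1.
Then branch requires (not (c + 3*y >= 1)) and d + y != acc - 1; else branch requires (not (3*y >= 3)) and d + y != acc - 1.
Before the if: ((2*y < 4 <-> 3*k <= -5) -> ((not (c + 3*y >= 1)) and d + y != acc - 1)) and ((not (2*y < 4 <-> 3*k <= -5)) -> ((not (3*y >= 3)) and d + y != acc - 1))
Then branch requires ((8*y < 6 <-> 3*c <= -8) -> ((not (c + 12*y >= 4)) and d + 4*y != acc)) and ((not (8*y < 6 <-> 3*c <= -8)) -> ((not (12*y >= 6)) and d + 4*y != acc)); else branch requires ((2*y < 4 <-> 3*k <= -5) -> ((not (4*y >= 1)) and d + y != acc - 1)) and ((not (2*y < 4 <-> 3*k <= -5)) -> ((not (3*y >= 3)) and d + y != acc - 1)).
Before the if: (y != -5 -> (((8*y < 6 <-> 3*c <= -8) -> ((not (c + 12*y >= 4)) and d + 4*y != acc)) and ((not (8*y < 6 <-> 3*c <= -8)) -> ((not (12*y >= 6)) and d + 4*y != acc)))) and ((not (y != -5)) -> (((2*y < 4 <-> 3*k <= -5) -> ((not (4*y >= 1)) and d + y != acc - 1)) and ((not (2*y < 4 <-> 3*k <= -5)) -> ((not (3*y >= 3)) and d + y != acc - 1))))
Answer: WP = (y != -5 -> (((8*y < 6 <-> 3*c <= -8) -> ((not (c + 12*y >= 4)) and d + 4*y != acc)) and ((not (8*y < 6 <-> 3*c <= -8)) -> ((not (12*y >= 6)) and d + 4*y != acc)))) and ((not (y != -5)) -> (((2*y < 4 <-> 3*k <= -5) -> ((not (4*y >= 1)) and d + y != acc - 1)) and ((not (2*y < 4 <-> 3*k <= -5)) -> ((not (3*y >= 3)) and d + y != acc - 1))))


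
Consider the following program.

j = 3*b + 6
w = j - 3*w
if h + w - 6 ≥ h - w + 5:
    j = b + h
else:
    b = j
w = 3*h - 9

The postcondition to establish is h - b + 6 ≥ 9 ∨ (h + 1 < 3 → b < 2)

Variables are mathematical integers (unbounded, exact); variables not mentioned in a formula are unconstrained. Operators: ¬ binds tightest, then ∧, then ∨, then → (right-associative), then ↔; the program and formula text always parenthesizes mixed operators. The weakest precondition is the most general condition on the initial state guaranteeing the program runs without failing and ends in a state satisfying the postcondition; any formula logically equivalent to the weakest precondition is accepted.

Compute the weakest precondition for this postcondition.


Working backward. After the program, the postcondition h - b + 6 ≥ 9 ∨ (h + 1 < 3 → b < 2) must hold; in canonical form it is h ≥ b + 3 ∨ (h < 2 → b < 2).
Before w := 3*h - 9: h ≥ b + 3 ∨ (h < 2 → b < 2)
Then branch requires h ≥ b + 3 ∨ (h < 2 → b < 2); else branch requires h ≥ j + 3 ∨ (h < 2 → j < 2).
Before the if: (2*w ≥ 11 → (h ≥ b + 3 ∨ (h < 2 → b < 2))) ∧ ((¬(2*w ≥ 11)) → (h ≥ j + 3 ∨ (h < 2 → j < 2)))
Before w := j - 3*w: (2*j ≥ 6*w + 11 → (h ≥ b + 3 ∨ (h < 2 → b < 2))) ∧ ((¬(2*j ≥ 6*w + 11)) → (h ≥ j + 3 ∨ (h < 2 → j < 2)))
Before j := 3*b + 6: (6*b ≥ 6*w - 1 → (h ≥ b + 3 ∨ (h < 2 → b < 2))) ∧ ((¬(6*b ≥ 6*w - 1)) → (h ≥ 3*b + 9 ∨ (h < 2 → 3*b < -4)))
Answer: WP = (6*b ≥ 6*w - 1 → (h ≥ b + 3 ∨ (h < 2 → b < 2))) ∧ ((¬(6*b ≥ 6*w - 1)) → (h ≥ 3*b + 9 ∨ (h < 2 → 3*b < -4)))


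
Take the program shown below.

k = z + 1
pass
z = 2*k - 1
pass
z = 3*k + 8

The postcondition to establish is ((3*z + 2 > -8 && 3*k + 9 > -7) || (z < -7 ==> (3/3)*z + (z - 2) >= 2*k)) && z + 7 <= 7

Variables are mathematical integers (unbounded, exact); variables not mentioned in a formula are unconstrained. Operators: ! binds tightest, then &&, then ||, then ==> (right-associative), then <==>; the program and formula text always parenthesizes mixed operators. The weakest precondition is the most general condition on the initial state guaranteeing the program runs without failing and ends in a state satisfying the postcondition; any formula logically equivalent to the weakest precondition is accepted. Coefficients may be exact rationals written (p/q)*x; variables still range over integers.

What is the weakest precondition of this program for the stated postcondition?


Working backward. After the program, the postcondition ((3*z + 2 > -8 && 3*k + 9 > -7) || (z < -7 ==> (3/3)*z + (z - 2) >= 2*k)) && z + 7 <= 7 must hold; in canonical form it is ((3*z > -10 && 3*k > -16) || (z < -7 ==> 2*z >= 2*k + 2)) && z <= 0.
Before z := 3*k + 8: ((9*k > -34 && 3*k > -16) || (3*k < -15 ==> 4*k >= -14)) && 3*k <= -8
Before skip: ((9*k > -34 && 3*k > -16) || (3*k < -15 ==> 4*k >= -14)) && 3*k <= -8
Before z := 2*k - 1: ((9*k > -34 && 3*k > -16) || (3*k < -15 ==> 4*k >= -14)) && 3*k <= -8
Before skip: ((9*k > -34 && 3*k > -16) || (3*k < -15 ==> 4*k >= -14)) && 3*k <= -8
Before k := z + 1: ((9*z > -43 && 3*z > -19) || (3*z < -18 ==> 4*z >= -18)) && 3*z <= -11
Answer: WP = ((9*z > -43 && 3*z > -19) || (3*z < -18 ==> 4*z >= -18)) && 3*z <= -11


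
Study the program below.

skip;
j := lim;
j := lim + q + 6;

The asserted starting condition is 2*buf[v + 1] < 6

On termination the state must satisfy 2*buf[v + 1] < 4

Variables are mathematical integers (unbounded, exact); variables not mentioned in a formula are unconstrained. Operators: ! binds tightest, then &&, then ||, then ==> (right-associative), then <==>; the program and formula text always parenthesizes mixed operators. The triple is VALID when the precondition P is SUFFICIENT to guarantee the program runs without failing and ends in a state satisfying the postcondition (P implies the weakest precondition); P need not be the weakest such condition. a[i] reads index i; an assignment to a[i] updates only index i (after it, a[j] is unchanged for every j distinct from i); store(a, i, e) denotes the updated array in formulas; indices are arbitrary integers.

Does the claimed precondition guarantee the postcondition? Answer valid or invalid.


Working backward. After the program, 2*buf[v + 1] < 4 must hold.
Before j := lim + q + 6: 2*buf[v + 1] < 4
Before j := lim: 2*buf[v + 1] < 4
Before skip: 2*buf[v + 1] < 4
The weakest precondition is 2*buf[v + 1] < 4.
Check whether 2*buf[v + 1] < 6 implies it.
Countermodel: at the initial state buf = {[0] = 2, elsewhere 2}, v = -1, the precondition holds but the weakest precondition fails.
Answer: invalid


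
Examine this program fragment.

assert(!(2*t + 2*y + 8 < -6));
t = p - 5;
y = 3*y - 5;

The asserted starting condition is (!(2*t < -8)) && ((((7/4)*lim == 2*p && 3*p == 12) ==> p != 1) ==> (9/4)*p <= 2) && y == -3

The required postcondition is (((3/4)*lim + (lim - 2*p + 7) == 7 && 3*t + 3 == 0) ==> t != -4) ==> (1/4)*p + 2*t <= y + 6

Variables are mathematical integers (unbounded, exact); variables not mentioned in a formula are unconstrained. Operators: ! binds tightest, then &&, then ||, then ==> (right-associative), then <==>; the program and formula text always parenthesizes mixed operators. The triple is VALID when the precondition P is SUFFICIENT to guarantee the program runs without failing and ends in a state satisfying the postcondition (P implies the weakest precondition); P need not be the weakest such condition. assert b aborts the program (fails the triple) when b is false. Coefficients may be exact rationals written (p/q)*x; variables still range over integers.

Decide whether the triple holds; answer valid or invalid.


Working backward. After the program, the postcondition (((3/4)*lim + (lim - 2*p + 7) == 7 && 3*t + 3 == 0) ==> t != -4) ==> (1/4)*p + 2*t <= y + 6 must hold; in canonical form it is (((7/4)*lim == 2*p && 3*t == -3) ==> t != -4) ==> (1/4)*p + 2*t <= y + 6.
Before y := 3*y - 5: (((7/4)*lim == 2*p && 3*t == -3) ==> t != -4) ==> (1/4)*p + 2*t <= 3*y + 1
Before t := p - 5: (((7/4)*lim == 2*p && 3*p == 12) ==> p != 1) ==> (9/4)*p <= 3*y + 11
Before assert !(2*t + 2*y + 8 < -6): (!(2*t + 2*y < -14)) && ((((7/4)*lim == 2*p && 3*p == 12) ==> p != 1) ==> (9/4)*p <= 3*y + 11)
The weakest precondition is (!(2*t + 2*y < -14)) && ((((7/4)*lim == 2*p && 3*p == 12) ==> p != 1) ==> (9/4)*p <= 3*y + 11).
Check whether (!(2*t < -8)) && ((((7/4)*lim == 2*p && 3*p == 12) ==> p != 1) ==> (9/4)*p <= 2) && y == -3 implies it.
Every state satisfying the precondition satisfies the weakest precondition: the implication holds.
Answer: valid


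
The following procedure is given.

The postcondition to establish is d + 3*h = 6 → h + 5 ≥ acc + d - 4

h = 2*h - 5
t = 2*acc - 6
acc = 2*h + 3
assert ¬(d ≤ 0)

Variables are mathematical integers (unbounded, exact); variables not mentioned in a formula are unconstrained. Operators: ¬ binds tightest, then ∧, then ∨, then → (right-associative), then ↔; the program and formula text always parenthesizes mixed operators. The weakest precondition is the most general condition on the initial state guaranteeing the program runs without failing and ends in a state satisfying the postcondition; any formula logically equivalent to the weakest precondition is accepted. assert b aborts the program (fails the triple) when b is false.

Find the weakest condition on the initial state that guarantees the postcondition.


Working backward. After the program, the postcondition d + 3*h = 6 → h + 5 ≥ acc + d - 4 must hold; in canonical form it is d + 3*h = 6 → h ≥ acc + d - 9.
Before assert ¬(d ≤ 0): (¬(d ≤ 0)) ∧ (d + 3*h = 6 → h ≥ acc + d - 9)
Before acc := 2*h + 3: (¬(d ≤ 0)) ∧ (d + 3*h = 6 → d + h ≤ 6)
Before t := 2*acc - 6: (¬(d ≤ 0)) ∧ (d + 3*h = 6 → d + h ≤ 6)
Before h := 2*h - 5: (¬(d ≤ 0)) ∧ (d + 6*h = 21 → d + 2*h ≤ 11)
Answer: WP = (¬(d ≤ 0)) ∧ (d + 6*h = 21 → d + 2*h ≤ 11)


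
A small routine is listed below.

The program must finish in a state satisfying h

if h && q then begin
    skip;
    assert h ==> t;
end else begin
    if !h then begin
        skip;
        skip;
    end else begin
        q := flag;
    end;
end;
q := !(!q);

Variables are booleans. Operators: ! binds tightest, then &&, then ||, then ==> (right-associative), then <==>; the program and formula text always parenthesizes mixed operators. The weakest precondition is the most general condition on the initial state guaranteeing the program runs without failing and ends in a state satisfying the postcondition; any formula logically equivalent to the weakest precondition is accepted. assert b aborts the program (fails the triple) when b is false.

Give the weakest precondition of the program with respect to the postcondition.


Working backward. After the program, h must hold.
Before q := !(!q): h
Then branch requires (h ==> t) && h; else branch requires (!h) ==> h.
Before the if: ((h && q) ==> ((h ==> t) && h)) && ((!(h && q)) ==> ((!h) ==> h))
Answer: WP = ((h && q) ==> ((h ==> t) && h)) && ((!(h && q)) ==> ((!h) ==> h))


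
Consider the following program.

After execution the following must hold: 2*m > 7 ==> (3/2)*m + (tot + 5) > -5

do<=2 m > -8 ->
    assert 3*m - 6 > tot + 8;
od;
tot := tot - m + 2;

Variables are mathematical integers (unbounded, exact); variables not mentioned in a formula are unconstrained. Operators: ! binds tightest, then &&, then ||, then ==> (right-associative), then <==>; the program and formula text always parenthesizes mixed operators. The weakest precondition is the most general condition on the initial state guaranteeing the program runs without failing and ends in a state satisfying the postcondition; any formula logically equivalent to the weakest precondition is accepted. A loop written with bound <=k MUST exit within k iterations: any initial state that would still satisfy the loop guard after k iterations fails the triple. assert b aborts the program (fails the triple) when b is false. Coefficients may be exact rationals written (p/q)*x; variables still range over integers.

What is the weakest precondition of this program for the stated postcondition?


Working backward. After the program, the postcondition 2*m > 7 ==> (3/2)*m + (tot + 5) > -5 must hold; in canonical form it is 2*m > 7 ==> (3/2)*m + tot > -10.
Before tot := tot - m + 2: 2*m > 7 ==> (1/2)*m + tot > -12
Before the loop (bound <=2), unroll the exhaustion recursion (WP_0 = exit-now case; WP_j = one more guarded iteration, up to j = 2):
  WP_0: (!(m > -8)) && (2*m > 7 ==> (1/2)*m + tot > -12)
  WP_1: (m > -8 ==> (3*m > tot + 14 && (!(m > -8)) && (2*m > 7 ==> (1/2)*m + tot > -12))) && ((!(m > -8)) ==> (2*m > 7 ==> (1/2)*m + tot > -12))
  WP_2: (m > -8 ==> (3*m > tot + 14 && (m > -8 ==> (3*m > tot + 14 && (!(m > -8)) && (2*m > 7 ==> (1/2)*m + tot > -12))) && ((!(m > -8)) ==> (2*m > 7 ==> (1/2)*m + tot > -12)))) && ((!(m > -8)) ==> (2*m > 7 ==> (1/2)*m + tot > -12))
So before the loop: (m > -8 ==> (3*m > tot + 14 && (m > -8 ==> (3*m > tot + 14 && (!(m > -8)) && (2*m > 7 ==> (1/2)*m + tot > -12))) && ((!(m > -8)) ==> (2*m > 7 ==> (1/2)*m + tot > -12)))) && ((!(m > -8)) ==> (2*m > 7 ==> (1/2)*m + tot > -12))
Answer: WP = (m > -8 ==> (3*m > tot + 14 && (m > -8 ==> (3*m > tot + 14 && (!(m > -8)) && (2*m > 7 ==> (1/2)*m + tot > -12))) && ((!(m > -8)) ==> (2*m > 7 ==> (1/2)*m + tot > -12)))) && ((!(m > -8)) ==> (2*m > 7 ==> (1/2)*m + tot > -12))
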